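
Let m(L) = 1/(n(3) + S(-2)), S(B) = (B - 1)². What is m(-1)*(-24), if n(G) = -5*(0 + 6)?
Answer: 8/7 ≈ 1.1429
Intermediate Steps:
S(B) = (-1 + B)²
n(G) = -30 (n(G) = -5*6 = -30)
m(L) = -1/21 (m(L) = 1/(-30 + (-1 - 2)²) = 1/(-30 + (-3)²) = 1/(-30 + 9) = 1/(-21) = -1/21)
m(-1)*(-24) = -1/21*(-24) = 8/7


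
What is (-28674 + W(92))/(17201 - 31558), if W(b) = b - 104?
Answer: 4098/2051 ≈ 1.9980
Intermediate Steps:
W(b) = -104 + b
(-28674 + W(92))/(17201 - 31558) = (-28674 + (-104 + 92))/(17201 - 31558) = (-28674 - 12)/(-14357) = -28686*(-1/14357) = 4098/2051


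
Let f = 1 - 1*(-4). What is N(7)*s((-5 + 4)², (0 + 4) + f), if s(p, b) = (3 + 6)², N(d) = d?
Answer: 567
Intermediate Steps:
f = 5 (f = 1 + 4 = 5)
s(p, b) = 81 (s(p, b) = 9² = 81)
N(7)*s((-5 + 4)², (0 + 4) + f) = 7*81 = 567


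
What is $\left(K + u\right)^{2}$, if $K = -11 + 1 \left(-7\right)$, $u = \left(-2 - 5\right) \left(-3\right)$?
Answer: $9$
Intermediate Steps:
$u = 21$ ($u = \left(-7\right) \left(-3\right) = 21$)
$K = -18$ ($K = -11 - 7 = -18$)
$\left(K + u\right)^{2} = \left(-18 + 21\right)^{2} = 3^{2} = 9$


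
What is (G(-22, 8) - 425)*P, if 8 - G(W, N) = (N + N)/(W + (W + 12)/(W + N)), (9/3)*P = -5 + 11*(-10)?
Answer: 7132415/447 ≈ 15956.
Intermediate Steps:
P = -115/3 (P = (-5 + 11*(-10))/3 = (-5 - 110)/3 = (1/3)*(-115) = -115/3 ≈ -38.333)
G(W, N) = 8 - 2*N/(W + (12 + W)/(N + W)) (G(W, N) = 8 - (N + N)/(W + (W + 12)/(W + N)) = 8 - 2*N/(W + (12 + W)/(N + W)))
(G(-22, 8) - 425)*P = (2*(48 - 1*8**2 + 4*(-22) + 4*(-22)**2 + 3*8*(-22))/(12 - 22 + (-22)**2 + 8*(-22)) - 425)*(-115/3) = (2*(48 - 1*64 - 88 + 4*484 - 528)/(12 - 22 + 484 - 176) - 425)*(-115/3) = (2*(48 - 64 - 88 + 1936 - 528)/298 - 425)*(-115/3) = (2*(1/298)*1304 - 425)*(-115/3) = (1304/149 - 425)*(-115/3) = -62021/149*(-115/3) = 7132415/447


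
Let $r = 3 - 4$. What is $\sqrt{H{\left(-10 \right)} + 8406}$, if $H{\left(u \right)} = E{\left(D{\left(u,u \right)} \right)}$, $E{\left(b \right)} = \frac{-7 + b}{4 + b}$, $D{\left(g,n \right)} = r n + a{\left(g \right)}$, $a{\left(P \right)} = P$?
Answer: $\frac{\sqrt{33617}}{2} \approx 91.675$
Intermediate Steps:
$r = -1$
$D{\left(g,n \right)} = g - n$ ($D{\left(g,n \right)} = - n + g = g - n$)
$E{\left(b \right)} = \frac{-7 + b}{4 + b}$
$H{\left(u \right)} = - \frac{7}{4}$ ($H{\left(u \right)} = \frac{-7 + \left(u - u\right)}{4 + \left(u - u\right)} = \frac{-7 + 0}{4 + 0} = \frac{1}{4} \left(-7\right) = - \frac{7}{4}$)
$\sqrt{H{\left(-10 \right)} + 8406} = \sqrt{- \frac{7}{4} + 8406} = \sqrt{\frac{33617}{4}} = \frac{\sqrt{33617}}{2}$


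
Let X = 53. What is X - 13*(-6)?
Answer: 131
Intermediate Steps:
X - 13*(-6) = 53 - 13*(-6) = 53 + 78 = 131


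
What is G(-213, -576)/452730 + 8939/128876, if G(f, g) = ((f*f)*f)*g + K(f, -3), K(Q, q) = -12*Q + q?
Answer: 23911935823659/1944867716 ≈ 12295.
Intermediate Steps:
K(Q, q) = q - 12*Q
G(f, g) = -3 - 12*f + g*f³ (G(f, g) = ((f*f)*f)*g + (-3 - 12*f) = (f²*f)*g + (-3 - 12*f) = f³*g + (-3 - 12*f) = g*f³ + (-3 - 12*f) = -3 - 12*f + g*f³)
G(-213, -576)/452730 + 8939/128876 = (-3 - 12*(-213) - 576*(-213)³)/452730 + 8939/128876 = (-3 + 2556 - 576*(-9663597))*(1/452730) + 8939*(1/128876) = (-3 + 2556 + 5566231872)*(1/452730) + 8939/128876 = 5566234425*(1/452730) + 8939/128876 = 371082295/30182 + 8939/128876 = 23911935823659/1944867716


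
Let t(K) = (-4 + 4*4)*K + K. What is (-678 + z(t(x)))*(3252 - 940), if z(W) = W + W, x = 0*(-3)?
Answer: -1567536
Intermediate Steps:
x = 0
t(K) = 13*K (t(K) = (-4 + 16)*K + K = 12*K + K = 13*K)
z(W) = 2*W
(-678 + z(t(x)))*(3252 - 940) = (-678 + 2*(13*0))*(3252 - 940) = (-678 + 2*0)*2312 = (-678 + 0)*2312 = -678*2312 = -1567536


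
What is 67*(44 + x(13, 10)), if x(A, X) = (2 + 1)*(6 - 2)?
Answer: 3752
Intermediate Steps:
x(A, X) = 12 (x(A, X) = 3*4 = 12)
67*(44 + x(13, 10)) = 67*(44 + 12) = 67*56 = 3752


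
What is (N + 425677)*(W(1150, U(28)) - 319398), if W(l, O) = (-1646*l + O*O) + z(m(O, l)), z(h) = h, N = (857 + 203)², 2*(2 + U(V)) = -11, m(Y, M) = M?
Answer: -13702374372659/4 ≈ -3.4256e+12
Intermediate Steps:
U(V) = -15/2 (U(V) = -2 + (½)*(-11) = -2 - 11/2 = -15/2)
N = 1123600 (N = 1060² = 1123600)
W(l, O) = O² - 1645*l (W(l, O) = (-1646*l + O*O) + l = (-1646*l + O²) + l = (O² - 1646*l) + l = O² - 1645*l)
(N + 425677)*(W(1150, U(28)) - 319398) = (1123600 + 425677)*(((-15/2)² - 1645*1150) - 319398) = 1549277*((225/4 - 1891750) - 319398) = 1549277*(-7566775/4 - 319398) = 1549277*(-8844367/4) = -13702374372659/4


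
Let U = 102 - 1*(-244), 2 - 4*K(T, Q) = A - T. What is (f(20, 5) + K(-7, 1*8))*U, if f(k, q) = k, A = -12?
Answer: 15051/2 ≈ 7525.5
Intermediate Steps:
K(T, Q) = 7/2 + T/4 (K(T, Q) = ½ - (-12 - T)/4 = ½ + (3 + T/4) = 7/2 + T/4)
U = 346 (U = 102 + 244 = 346)
(f(20, 5) + K(-7, 1*8))*U = (20 + (7/2 + (¼)*(-7)))*346 = (20 + (7/2 - 7/4))*346 = (20 + 7/4)*346 = (87/4)*346 = 15051/2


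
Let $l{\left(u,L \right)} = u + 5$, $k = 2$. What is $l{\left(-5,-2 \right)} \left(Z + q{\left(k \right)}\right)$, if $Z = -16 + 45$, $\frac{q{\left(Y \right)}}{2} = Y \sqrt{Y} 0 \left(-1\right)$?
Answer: $0$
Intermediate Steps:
$q{\left(Y \right)} = 0$ ($q{\left(Y \right)} = 2 Y \sqrt{Y} 0 \left(-1\right) = 2 Y^{\frac{3}{2}} \cdot 0 \left(-1\right) = 2 \cdot 0 \left(-1\right) = 2 \cdot 0 = 0$)
$l{\left(u,L \right)} = 5 + u$
$Z = 29$
$l{\left(-5,-2 \right)} \left(Z + q{\left(k \right)}\right) = \left(5 - 5\right) \left(29 + 0\right) = 0 \cdot 29 = 0$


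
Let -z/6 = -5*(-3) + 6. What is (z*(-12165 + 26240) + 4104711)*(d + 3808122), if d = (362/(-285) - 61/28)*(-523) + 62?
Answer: 23626321422987861/2660 ≈ 8.8821e+12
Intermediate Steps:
z = -126 (z = -6*(-5*(-3) + 6) = -6*(15 + 6) = -6*21 = -126)
d = 14888243/7980 (d = (362*(-1/285) - 61*1/28)*(-523) + 62 = (-362/285 - 61/28)*(-523) + 62 = -27521/7980*(-523) + 62 = 14393483/7980 + 62 = 14888243/7980 ≈ 1865.7)
(z*(-12165 + 26240) + 4104711)*(d + 3808122) = (-126*(-12165 + 26240) + 4104711)*(14888243/7980 + 3808122) = (-126*14075 + 4104711)*(30403701803/7980) = (-1773450 + 4104711)*(30403701803/7980) = 2331261*(30403701803/7980) = 23626321422987861/2660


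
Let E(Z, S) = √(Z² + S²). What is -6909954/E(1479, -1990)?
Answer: -6909954*√6147541/6147541 ≈ -2786.9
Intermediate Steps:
E(Z, S) = √(S² + Z²)
-6909954/E(1479, -1990) = -6909954/√((-1990)² + 1479²) = -6909954/√(3960100 + 2187441) = -6909954*√6147541/6147541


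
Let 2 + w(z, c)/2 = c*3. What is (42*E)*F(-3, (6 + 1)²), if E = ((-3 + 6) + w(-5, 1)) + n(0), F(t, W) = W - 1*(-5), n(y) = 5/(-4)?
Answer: 8505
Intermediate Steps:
n(y) = -5/4 (n(y) = 5*(-¼) = -5/4)
F(t, W) = 5 + W (F(t, W) = W + 5 = 5 + W)
w(z, c) = -4 + 6*c (w(z, c) = -4 + 2*(c*3) = -4 + 2*(3*c) = -4 + 6*c)
E = 15/4 (E = ((-3 + 6) + (-4 + 6*1)) - 5/4 = (3 + (-4 + 6)) - 5/4 = (3 + 2) - 5/4 = 5 - 5/4 = 15/4 ≈ 3.7500)
(42*E)*F(-3, (6 + 1)²) = (42*(15/4))*(5 + (6 + 1)²) = 315*(5 + 7²)/2 = 315*(5 + 49)/2 = (315/2)*54 = 8505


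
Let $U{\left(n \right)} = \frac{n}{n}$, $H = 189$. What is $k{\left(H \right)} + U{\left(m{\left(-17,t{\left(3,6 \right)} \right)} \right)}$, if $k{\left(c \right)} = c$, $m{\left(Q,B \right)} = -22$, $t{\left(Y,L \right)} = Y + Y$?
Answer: $190$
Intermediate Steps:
$t{\left(Y,L \right)} = 2 Y$
$U{\left(n \right)} = 1$
$k{\left(H \right)} + U{\left(m{\left(-17,t{\left(3,6 \right)} \right)} \right)} = 189 + 1 = 190$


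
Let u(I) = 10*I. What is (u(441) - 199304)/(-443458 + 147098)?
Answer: 97447/148180 ≈ 0.65763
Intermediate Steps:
(u(441) - 199304)/(-443458 + 147098) = (10*441 - 199304)/(-443458 + 147098) = (4410 - 199304)/(-296360) = -194894*(-1/296360) = 97447/148180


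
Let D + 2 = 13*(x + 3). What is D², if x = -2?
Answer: 121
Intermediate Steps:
D = 11 (D = -2 + 13*(-2 + 3) = -2 + 13*1 = -2 + 13 = 11)
D² = 11² = 121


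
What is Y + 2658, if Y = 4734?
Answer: 7392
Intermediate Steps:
Y + 2658 = 4734 + 2658 = 7392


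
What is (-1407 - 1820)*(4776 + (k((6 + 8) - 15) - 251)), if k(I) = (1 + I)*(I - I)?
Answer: -14602175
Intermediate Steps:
k(I) = 0 (k(I) = (1 + I)*0 = 0)
(-1407 - 1820)*(4776 + (k((6 + 8) - 15) - 251)) = (-1407 - 1820)*(4776 + (0 - 251)) = -3227*(4776 - 251) = -3227*4525 = -14602175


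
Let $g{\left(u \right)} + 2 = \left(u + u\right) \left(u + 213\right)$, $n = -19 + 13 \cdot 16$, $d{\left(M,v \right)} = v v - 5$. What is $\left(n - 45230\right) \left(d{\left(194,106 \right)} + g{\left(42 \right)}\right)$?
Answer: $-1470543609$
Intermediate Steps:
$d{\left(M,v \right)} = -5 + v^{2}$ ($d{\left(M,v \right)} = v^{2} - 5 = -5 + v^{2}$)
$n = 189$ ($n = -19 + 208 = 189$)
$g{\left(u \right)} = -2 + 2 u \left(213 + u\right)$ ($g{\left(u \right)} = -2 + \left(u + u\right) \left(u + 213\right) = -2 + 2 u \left(213 + u\right)$)
$\left(n - 45230\right) \left(d{\left(194,106 \right)} + g{\left(42 \right)}\right) = \left(189 - 45230\right) \left(\left(-5 + 106^{2}\right) + \left(-2 + 2 \cdot 42^{2} + 426 \cdot 42\right)\right) = - 45041 \left(\left(-5 + 11236\right) + \left(-2 + 2 \cdot 1764 + 17892\right)\right) = - 45041 \left(11231 + \left(-2 + 3528 + 17892\right)\right) = - 45041 \left(11231 + 21418\right) = \left(-45041\right) 32649 = -1470543609$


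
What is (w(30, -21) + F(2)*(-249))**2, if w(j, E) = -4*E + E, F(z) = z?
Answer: 189225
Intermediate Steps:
w(j, E) = -3*E
(w(30, -21) + F(2)*(-249))**2 = (-3*(-21) + 2*(-249))**2 = (63 - 498)**2 = (-435)**2 = 189225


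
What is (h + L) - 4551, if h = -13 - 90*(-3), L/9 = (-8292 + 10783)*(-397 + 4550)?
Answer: 93101813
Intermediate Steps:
L = 93106107 (L = 9*((-8292 + 10783)*(-397 + 4550)) = 9*(2491*4153) = 9*10345123 = 93106107)
h = 257 (h = -13 + 270 = 257)
(h + L) - 4551 = (257 + 93106107) - 4551 = 93106364 - 4551 = 93101813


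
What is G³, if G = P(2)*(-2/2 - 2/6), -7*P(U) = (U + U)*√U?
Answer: 8192*√2/9261 ≈ 1.2510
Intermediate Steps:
P(U) = -2*U^(3/2)/7 (P(U) = -(U + U)*√U/7 = -2*U*√U/7 = -2*U^(3/2)/7)
G = 16*√2/21 (G = (-4*√2/7)*(-2/2 - 2/6) = (-4*√2/7)*(-2*½ - 2*⅙) = (-4*√2/7)*(-1 - ⅓) = -4*√2/7*(-4/3) = 16*√2/21 ≈ 1.0775)
G³ = (16*√2/21)³ = 8192*√2/9261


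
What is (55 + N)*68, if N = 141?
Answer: 13328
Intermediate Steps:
(55 + N)*68 = (55 + 141)*68 = 196*68 = 13328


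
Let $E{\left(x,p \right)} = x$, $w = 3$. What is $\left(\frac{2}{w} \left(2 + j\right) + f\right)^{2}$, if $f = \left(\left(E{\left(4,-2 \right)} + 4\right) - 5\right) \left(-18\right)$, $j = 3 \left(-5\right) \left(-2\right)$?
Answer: $\frac{9604}{9} \approx 1067.1$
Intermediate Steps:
$j = 30$ ($j = \left(-15\right) \left(-2\right) = 30$)
$f = -54$ ($f = \left(\left(4 + 4\right) - 5\right) \left(-18\right) = \left(8 - 5\right) \left(-18\right) = 3 \left(-18\right) = -54$)
$\left(\frac{2}{w} \left(2 + j\right) + f\right)^{2} = \left(\frac{2}{3} \left(2 + 30\right) - 54\right)^{2} = \left(2 \cdot \frac{1}{3} \cdot 32 - 54\right)^{2} = \left(\frac{2}{3} \cdot 32 - 54\right)^{2} = \left(\frac{64}{3} - 54\right)^{2} = \left(- \frac{98}{3}\right)^{2} = \frac{9604}{9}$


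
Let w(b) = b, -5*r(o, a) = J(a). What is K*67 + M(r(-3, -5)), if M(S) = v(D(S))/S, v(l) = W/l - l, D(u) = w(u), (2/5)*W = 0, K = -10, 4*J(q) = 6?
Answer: -671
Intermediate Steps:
J(q) = 3/2 (J(q) = (¼)*6 = 3/2)
r(o, a) = -3/10 (r(o, a) = -⅕*3/2 = -3/10)
W = 0 (W = (5/2)*0 = 0)
D(u) = u
v(l) = -l (v(l) = 0/l - l = 0 - l = -l)
M(S) = -1 (M(S) = (-S)/S = -1)
K*67 + M(r(-3, -5)) = -10*67 - 1 = -670 - 1 = -671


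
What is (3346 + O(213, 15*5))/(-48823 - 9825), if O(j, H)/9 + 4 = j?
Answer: -5227/58648 ≈ -0.089125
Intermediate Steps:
O(j, H) = -36 + 9*j
(3346 + O(213, 15*5))/(-48823 - 9825) = (3346 + (-36 + 9*213))/(-48823 - 9825) = (3346 + (-36 + 1917))/(-58648) = (3346 + 1881)*(-1/58648) = 5227*(-1/58648) = -5227/58648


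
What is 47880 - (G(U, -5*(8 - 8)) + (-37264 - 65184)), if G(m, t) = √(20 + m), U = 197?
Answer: 150328 - √217 ≈ 1.5031e+5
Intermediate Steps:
47880 - (G(U, -5*(8 - 8)) + (-37264 - 65184)) = 47880 - (√(20 + 197) + (-37264 - 65184)) = 47880 - (√217 - 102448) = 47880 - (-102448 + √217) = 47880 + (102448 - √217) = 150328 - √217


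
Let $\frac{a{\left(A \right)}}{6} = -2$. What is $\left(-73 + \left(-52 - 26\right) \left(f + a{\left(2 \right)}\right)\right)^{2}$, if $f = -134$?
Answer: $128029225$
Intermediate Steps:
$a{\left(A \right)} = -12$ ($a{\left(A \right)} = 6 \left(-2\right) = -12$)
$\left(-73 + \left(-52 - 26\right) \left(f + a{\left(2 \right)}\right)\right)^{2} = \left(-73 + \left(-52 - 26\right) \left(-134 - 12\right)\right)^{2} = \left(-73 - -11388\right)^{2} = \left(-73 + 11388\right)^{2} = 11315^{2} = 128029225$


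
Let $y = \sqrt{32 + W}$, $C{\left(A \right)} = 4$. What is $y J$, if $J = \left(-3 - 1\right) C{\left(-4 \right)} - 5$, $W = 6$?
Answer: $- 21 \sqrt{38} \approx -129.45$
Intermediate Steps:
$J = -21$ ($J = \left(-3 - 1\right) 4 - 5 = \left(-4\right) 4 - 5 = -16 - 5 = -21$)
$y = \sqrt{38}$ ($y = \sqrt{32 + 6} = \sqrt{38} \approx 6.1644$)
$y J = \sqrt{38} \left(-21\right) = - 21 \sqrt{38}$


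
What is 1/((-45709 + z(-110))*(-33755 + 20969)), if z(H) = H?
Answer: 1/585841734 ≈ 1.7069e-9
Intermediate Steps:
1/((-45709 + z(-110))*(-33755 + 20969)) = 1/((-45709 - 110)*(-33755 + 20969)) = 1/(-45819*(-12786)) = 1/585841734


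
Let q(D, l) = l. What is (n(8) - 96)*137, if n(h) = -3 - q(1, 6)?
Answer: -14385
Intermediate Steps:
n(h) = -9 (n(h) = -3 - 1*6 = -3 - 6 = -9)
(n(8) - 96)*137 = (-9 - 96)*137 = -105*137 = -14385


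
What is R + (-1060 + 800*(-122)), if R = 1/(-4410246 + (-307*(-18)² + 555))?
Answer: -444873626941/4509159 ≈ -98660.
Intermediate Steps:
R = -1/4509159 (R = 1/(-4410246 + (-307*324 + 555)) = 1/(-4410246 + (-99468 + 555)) = 1/(-4410246 - 98913) = 1/(-4509159) = -1/4509159 ≈ -2.2177e-7)
R + (-1060 + 800*(-122)) = -1/4509159 + (-1060 + 800*(-122)) = -1/4509159 + (-1060 - 97600) = -1/4509159 - 98660 = -444873626941/4509159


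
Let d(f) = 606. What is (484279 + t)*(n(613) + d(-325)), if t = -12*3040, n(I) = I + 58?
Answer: 571839323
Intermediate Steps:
n(I) = 58 + I
t = -36480
(484279 + t)*(n(613) + d(-325)) = (484279 - 36480)*((58 + 613) + 606) = 447799*(671 + 606) = 447799*1277 = 571839323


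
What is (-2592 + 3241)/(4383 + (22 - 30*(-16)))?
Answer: 649/4885 ≈ 0.13286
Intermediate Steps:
(-2592 + 3241)/(4383 + (22 - 30*(-16))) = 649/(4383 + (22 + 480)) = 649/(4383 + 502) = 649/4885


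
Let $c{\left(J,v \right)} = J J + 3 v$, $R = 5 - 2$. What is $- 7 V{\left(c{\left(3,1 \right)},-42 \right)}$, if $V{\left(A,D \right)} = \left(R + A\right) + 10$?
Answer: $-175$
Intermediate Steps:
$R = 3$ ($R = 5 - 2 = 3$)
$c{\left(J,v \right)} = J^{2} + 3 v$
$V{\left(A,D \right)} = 13 + A$ ($V{\left(A,D \right)} = \left(3 + A\right) + 10 = 13 + A$)
$- 7 V{\left(c{\left(3,1 \right)},-42 \right)} = - 7 \left(13 + \left(3^{2} + 3 \cdot 1\right)\right) = - 7 \left(13 + \left(9 + 3\right)\right) = - 7 \left(13 + 12\right) = \left(-7\right) 25 = -175$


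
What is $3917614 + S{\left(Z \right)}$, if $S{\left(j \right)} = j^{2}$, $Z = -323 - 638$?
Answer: $4841135$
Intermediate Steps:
$Z = -961$ ($Z = -323 - 638 = -961$)
$3917614 + S{\left(Z \right)} = 3917614 + \left(-961\right)^{2} = 3917614 + 923521 = 4841135$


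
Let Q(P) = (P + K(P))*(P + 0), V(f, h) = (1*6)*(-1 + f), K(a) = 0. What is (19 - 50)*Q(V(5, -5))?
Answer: -17856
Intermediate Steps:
V(f, h) = -6 + 6*f (V(f, h) = 6*(-1 + f) = -6 + 6*f)
Q(P) = P**2 (Q(P) = (P + 0)*(P + 0) = P*P = P**2)
(19 - 50)*Q(V(5, -5)) = (19 - 50)*(-6 + 6*5)**2 = -31*(-6 + 30)**2 = -31*24**2 = -31*576 = -17856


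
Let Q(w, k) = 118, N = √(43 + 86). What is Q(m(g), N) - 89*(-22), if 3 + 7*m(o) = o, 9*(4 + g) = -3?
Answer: 2076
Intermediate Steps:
g = -13/3 (g = -4 + (⅑)*(-3) = -4 - ⅓ = -13/3 ≈ -4.3333)
m(o) = -3/7 + o/7
N = √129 ≈ 11.358
Q(m(g), N) - 89*(-22) = 118 - 89*(-22) = 118 - 1*(-1958) = 118 + 1958 = 2076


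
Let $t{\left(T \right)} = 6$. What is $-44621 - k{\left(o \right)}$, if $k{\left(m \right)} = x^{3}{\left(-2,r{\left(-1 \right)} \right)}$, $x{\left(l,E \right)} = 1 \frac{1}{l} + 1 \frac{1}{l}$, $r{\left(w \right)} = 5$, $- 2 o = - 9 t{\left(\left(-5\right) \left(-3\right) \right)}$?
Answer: $-44620$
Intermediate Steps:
$o = 27$ ($o = - \frac{\left(-9\right) 6}{2} = \left(- \frac{1}{2}\right) \left(-54\right) = 27$)
$x{\left(l,E \right)} = \frac{2}{l}$ ($x{\left(l,E \right)} = \frac{1}{l} + \frac{1}{l} = \frac{2}{l}$)
$k{\left(m \right)} = -1$ ($k{\left(m \right)} = \left(\frac{2}{-2}\right)^{3} = \left(2 \left(- \frac{1}{2}\right)\right)^{3} = \left(-1\right)^{3} = -1$)
$-44621 - k{\left(o \right)} = -44621 - -1 = -44621 + 1 = -44620$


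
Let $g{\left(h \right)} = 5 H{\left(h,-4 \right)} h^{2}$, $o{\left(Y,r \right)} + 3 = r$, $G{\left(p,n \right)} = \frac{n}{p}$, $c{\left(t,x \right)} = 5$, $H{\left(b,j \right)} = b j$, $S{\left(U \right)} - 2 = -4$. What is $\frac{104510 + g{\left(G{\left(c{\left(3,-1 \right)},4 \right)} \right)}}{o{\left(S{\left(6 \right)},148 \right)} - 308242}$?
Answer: $- \frac{2612494}{7702425} \approx -0.33918$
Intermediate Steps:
$S{\left(U \right)} = -2$ ($S{\left(U \right)} = 2 - 4 = -2$)
$o{\left(Y,r \right)} = -3 + r$
$g{\left(h \right)} = - 20 h^{3}$ ($g{\left(h \right)} = 5 h \left(-4\right) h^{2} = 5 - 4 h h^{2} = 5 \left(- 4 h^{3}\right) = - 20 h^{3}$)
$\frac{104510 + g{\left(G{\left(c{\left(3,-1 \right)},4 \right)} \right)}}{o{\left(S{\left(6 \right)},148 \right)} - 308242} = \frac{104510 - 20 \left(\frac{4}{5}\right)^{3}}{\left(-3 + 148\right) - 308242} = \frac{104510 - 20 \left(4 \cdot \frac{1}{5}\right)^{3}}{145 - 308242} = \frac{104510 - 20 \left(\frac{4}{5}\right)^{3}}{-308097} = \left(104510 - \frac{256}{25}\right) \left(- \frac{1}{308097}\right) = \frac{2612494}{25} \left(- \frac{1}{308097}\right) = - \frac{2612494}{7702425}$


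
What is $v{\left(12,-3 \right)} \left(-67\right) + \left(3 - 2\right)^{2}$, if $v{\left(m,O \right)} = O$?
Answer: $202$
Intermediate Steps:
$v{\left(12,-3 \right)} \left(-67\right) + \left(3 - 2\right)^{2} = \left(-3\right) \left(-67\right) + \left(3 - 2\right)^{2} = 201 + 1^{2} = 201 + 1 = 202$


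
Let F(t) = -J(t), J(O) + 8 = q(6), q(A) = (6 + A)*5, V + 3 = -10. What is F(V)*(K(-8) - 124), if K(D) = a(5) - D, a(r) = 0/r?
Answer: 6032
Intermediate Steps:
V = -13 (V = -3 - 10 = -13)
a(r) = 0
q(A) = 30 + 5*A
J(O) = 52 (J(O) = -8 + (30 + 5*6) = -8 + (30 + 30) = -8 + 60 = 52)
K(D) = -D (K(D) = 0 - D = -D)
F(t) = -52 (F(t) = -1*52 = -52)
F(V)*(K(-8) - 124) = -52*(-1*(-8) - 124) = -52*(8 - 124) = -52*(-116) = 6032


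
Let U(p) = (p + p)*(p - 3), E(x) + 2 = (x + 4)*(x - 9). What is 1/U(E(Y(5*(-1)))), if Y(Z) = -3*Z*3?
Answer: 1/6198716 ≈ 1.6132e-7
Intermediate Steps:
Y(Z) = -9*Z
E(x) = -2 + (-9 + x)*(4 + x) (E(x) = -2 + (x + 4)*(x - 9) = -2 + (4 + x)*(-9 + x) = -2 + (-9 + x)*(4 + x))
U(p) = 2*p*(-3 + p) (U(p) = (2*p)*(-3 + p) = 2*p*(-3 + p))
1/U(E(Y(5*(-1)))) = 1/(2*(-38 + (-45*(-1))² - (-45)*5*(-1))*(-3 + (-38 + (-45*(-1))² - (-45)*5*(-1)))) = 1/(2*(-38 + (-9*(-5))² - (-45)*(-5))*(-3 + (-38 + (-9*(-5))² - (-45)*(-5)))) = 1/(2*(-38 + 45² - 5*45)*(-3 + (-38 + 45² - 5*45))) = 1/(2*(-38 + 2025 - 225)*(-3 + (-38 + 2025 - 225))) = 1/(2*1762*(-3 + 1762)) = 1/(2*1762*1759) = 1/6198716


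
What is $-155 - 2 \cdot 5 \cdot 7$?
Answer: $-225$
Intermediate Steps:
$-155 - 2 \cdot 5 \cdot 7 = -155 - 10 \cdot 7 = -155 - 70 = -225$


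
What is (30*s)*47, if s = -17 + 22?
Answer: 7050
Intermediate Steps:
s = 5
(30*s)*47 = (30*5)*47 = 150*47 = 7050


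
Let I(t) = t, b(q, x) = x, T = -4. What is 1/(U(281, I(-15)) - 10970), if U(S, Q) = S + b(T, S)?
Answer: -1/10408 ≈ -9.6080e-5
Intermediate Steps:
U(S, Q) = 2*S (U(S, Q) = S + S = 2*S)
1/(U(281, I(-15)) - 10970) = 1/(2*281 - 10970) = 1/(562 - 10970) = 1/(-10408) = -1/10408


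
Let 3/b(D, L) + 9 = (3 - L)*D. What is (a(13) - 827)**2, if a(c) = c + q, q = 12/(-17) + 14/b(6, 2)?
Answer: 198471744/289 ≈ 6.8675e+5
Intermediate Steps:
b(D, L) = 3/(-9 + D*(3 - L)) (b(D, L) = 3/(-9 + (3 - L)*D) = 3/(-9 + D*(3 - L)))
q = -250/17 (q = 12/(-17) + 14/((-3/(9 - 3*6 + 6*2))) = 12*(-1/17) + 14/((-3/(9 - 18 + 12))) = -12/17 + 14/((-3/3)) = -12/17 + 14/((-3*1/3)) = -12/17 + 14/(-1) = -12/17 + 14*(-1) = -12/17 - 14 = -250/17 ≈ -14.706)
a(c) = -250/17 + c (a(c) = c - 250/17 = -250/17 + c)
(a(13) - 827)**2 = ((-250/17 + 13) - 827)**2 = (-29/17 - 827)**2 = (-14088/17)**2 = 198471744/289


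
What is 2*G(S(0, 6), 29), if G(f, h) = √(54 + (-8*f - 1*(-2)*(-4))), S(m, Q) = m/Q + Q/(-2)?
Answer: 2*√70 ≈ 16.733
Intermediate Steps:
S(m, Q) = -Q/2 + m/Q (S(m, Q) = m/Q + Q*(-½) = m/Q - Q/2 = -Q/2 + m/Q)
G(f, h) = √(46 - 8*f) (G(f, h) = √(54 + (-8*f + 2*(-4))) = √(54 + (-8*f - 8)) = √(54 + (-8 - 8*f)) = √(46 - 8*f))
2*G(S(0, 6), 29) = 2*√(46 - 8*(-½*6 + 0/6)) = 2*√(46 - 8*(-3 + 0*(⅙))) = 2*√(46 - 8*(-3 + 0)) = 2*√(46 - 8*(-3)) = 2*√(46 + 24) = 2*√70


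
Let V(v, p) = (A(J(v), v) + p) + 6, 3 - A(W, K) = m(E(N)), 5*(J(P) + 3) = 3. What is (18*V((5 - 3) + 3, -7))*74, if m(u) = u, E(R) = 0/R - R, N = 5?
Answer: 9324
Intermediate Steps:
J(P) = -12/5 (J(P) = -3 + (1/5)*3 = -3 + 3/5 = -12/5)
E(R) = -R (E(R) = 0 - R = -R)
A(W, K) = 8 (A(W, K) = 3 - (-1)*5 = 3 - 1*(-5) = 3 + 5 = 8)
V(v, p) = 14 + p (V(v, p) = (8 + p) + 6 = 14 + p)
(18*V((5 - 3) + 3, -7))*74 = (18*(14 - 7))*74 = (18*7)*74 = 126*74 = 9324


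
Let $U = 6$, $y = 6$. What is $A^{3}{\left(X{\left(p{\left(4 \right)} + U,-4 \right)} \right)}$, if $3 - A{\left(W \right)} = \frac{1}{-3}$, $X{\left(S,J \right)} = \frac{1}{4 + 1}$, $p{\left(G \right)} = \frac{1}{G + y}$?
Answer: $\frac{1000}{27} \approx 37.037$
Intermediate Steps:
$p{\left(G \right)} = \frac{1}{6 + G}$ ($p{\left(G \right)} = \frac{1}{G + 6} = \frac{1}{6 + G}$)
$X{\left(S,J \right)} = \frac{1}{5}$
$A{\left(W \right)} = \frac{10}{3}$ ($A{\left(W \right)} = 3 - \frac{1}{-3} = 3 - - \frac{1}{3} = 3 + \frac{1}{3} = \frac{10}{3}$)
$A^{3}{\left(X{\left(p{\left(4 \right)} + U,-4 \right)} \right)} = \left(\frac{10}{3}\right)^{3} = \frac{1000}{27}$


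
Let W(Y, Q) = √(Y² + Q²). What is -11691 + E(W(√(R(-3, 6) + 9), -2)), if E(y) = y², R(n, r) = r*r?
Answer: -11642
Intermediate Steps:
R(n, r) = r²
W(Y, Q) = √(Q² + Y²)
-11691 + E(W(√(R(-3, 6) + 9), -2)) = -11691 + (√((-2)² + (√(6² + 9))²))² = -11691 + (√(4 + (√(36 + 9))²))² = -11691 + (√(4 + (√45)²))² = -11691 + (√(4 + (3*√5)²))² = -11691 + (√(4 + 45))² = -11691 + (√49)² = -11691 + 7² = -11691 + 49 = -11642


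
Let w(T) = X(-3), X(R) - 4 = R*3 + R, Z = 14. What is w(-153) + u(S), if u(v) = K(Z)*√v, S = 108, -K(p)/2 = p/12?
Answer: -8 - 14*√3 ≈ -32.249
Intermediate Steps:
X(R) = 4 + 4*R (X(R) = 4 + (R*3 + R) = 4 + (3*R + R) = 4 + 4*R)
K(p) = -p/6 (K(p) = -2*p/12 = -p/6)
w(T) = -8 (w(T) = 4 + 4*(-3) = 4 - 12 = -8)
u(v) = -7*√v/3 (u(v) = (-⅙*14)*√v = -7*√v/3)
w(-153) + u(S) = -8 - 14*√3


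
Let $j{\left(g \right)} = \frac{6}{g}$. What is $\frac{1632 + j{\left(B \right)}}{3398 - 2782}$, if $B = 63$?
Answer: $\frac{17137}{6468} \approx 2.6495$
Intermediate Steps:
$\frac{1632 + j{\left(B \right)}}{3398 - 2782} = \frac{1632 + \frac{6}{63}}{3398 - 2782} = \frac{1632 + 6 \cdot \frac{1}{63}}{616} = \left(1632 + \frac{2}{21}\right) \frac{1}{616} = \frac{34274}{21} \cdot \frac{1}{616} = \frac{17137}{6468}$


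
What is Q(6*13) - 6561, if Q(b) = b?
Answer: -6483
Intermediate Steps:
Q(6*13) - 6561 = 6*13 - 6561 = 78 - 6561 = -6483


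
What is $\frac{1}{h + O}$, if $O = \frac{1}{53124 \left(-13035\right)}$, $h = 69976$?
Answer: $\frac{692471340}{48456374487839} \approx 1.4291 \cdot 10^{-5}$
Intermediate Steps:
$O = - \frac{1}{692471340}$ ($O = \frac{1}{53124} \left(- \frac{1}{13035}\right) = - \frac{1}{692471340} \approx -1.4441 \cdot 10^{-9}$)
$\frac{1}{h + O} = \frac{1}{69976 - \frac{1}{692471340}} = \frac{1}{\frac{48456374487839}{692471340}} = \frac{692471340}{48456374487839}$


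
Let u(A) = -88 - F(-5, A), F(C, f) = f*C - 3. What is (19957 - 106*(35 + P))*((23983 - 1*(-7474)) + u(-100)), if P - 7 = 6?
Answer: 459035768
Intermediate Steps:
P = 13 (P = 7 + 6 = 13)
F(C, f) = -3 + C*f (F(C, f) = C*f - 3 = -3 + C*f)
u(A) = -85 + 5*A (u(A) = -88 - (-3 - 5*A) = -88 + (3 + 5*A) = -85 + 5*A)
(19957 - 106*(35 + P))*((23983 - 1*(-7474)) + u(-100)) = (19957 - 106*(35 + 13))*((23983 - 1*(-7474)) + (-85 + 5*(-100))) = (19957 - 106*48)*((23983 + 7474) + (-85 - 500)) = (19957 - 5088)*(31457 - 585) = 14869*30872 = 459035768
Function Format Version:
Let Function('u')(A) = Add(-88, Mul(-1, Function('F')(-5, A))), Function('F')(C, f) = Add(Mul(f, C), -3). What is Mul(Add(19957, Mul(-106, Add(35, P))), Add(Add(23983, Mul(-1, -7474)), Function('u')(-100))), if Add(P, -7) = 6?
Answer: 459035768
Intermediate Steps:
P = 13 (P = Add(7, 6) = 13)
Function('F')(C, f) = Add(-3, Mul(C, f)) (Function('F')(C, f) = Add(Mul(C, f), -3) = Add(-3, Mul(C, f)))
Function('u')(A) = Add(-85, Mul(5, A)) (Function('u')(A) = Add(-88, Mul(-1, Add(-3, Mul(-5, A)))) = Add(-88, Add(3, Mul(5, A))) = Add(-85, Mul(5, A)))
Mul(Add(19957, Mul(-106, Add(35, P))), Add(Add(23983, Mul(-1, -7474)), Function('u')(-100))) = Mul(Add(19957, Mul(-106, Add(35, 13))), Add(Add(23983, Mul(-1, -7474)), Add(-85, Mul(5, -100)))) = Mul(Add(19957, Mul(-106, 48)), Add(Add(23983, 7474), Add(-85, -500))) = Mul(Add(19957, -5088), Add(31457, -585)) = Mul(14869, 30872) = 459035768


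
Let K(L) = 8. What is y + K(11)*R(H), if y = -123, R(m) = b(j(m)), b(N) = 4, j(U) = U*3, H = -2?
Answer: -91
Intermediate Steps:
j(U) = 3*U
R(m) = 4
y + K(11)*R(H) = -123 + 8*4 = -123 + 32 = -91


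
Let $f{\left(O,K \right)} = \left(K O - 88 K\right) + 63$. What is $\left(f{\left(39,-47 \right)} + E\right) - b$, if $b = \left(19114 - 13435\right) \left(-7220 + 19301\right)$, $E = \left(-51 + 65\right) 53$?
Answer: $-68604891$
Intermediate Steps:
$f{\left(O,K \right)} = 63 - 88 K + K O$ ($f{\left(O,K \right)} = \left(- 88 K + K O\right) + 63 = 63 - 88 K + K O$)
$E = 742$ ($E = 14 \cdot 53 = 742$)
$b = 68607999$ ($b = 5679 \cdot 12081 = 68607999$)
$\left(f{\left(39,-47 \right)} + E\right) - b = \left(\left(63 - -4136 - 1833\right) + 742\right) - 68607999 = \left(\left(63 + 4136 - 1833\right) + 742\right) - 68607999 = \left(2366 + 742\right) - 68607999 = 3108 - 68607999 = -68604891$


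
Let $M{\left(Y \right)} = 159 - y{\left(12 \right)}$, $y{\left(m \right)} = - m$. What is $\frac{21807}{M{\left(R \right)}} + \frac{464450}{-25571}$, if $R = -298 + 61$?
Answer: $\frac{7590569}{69407} \approx 109.36$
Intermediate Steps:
$R = -237$
$M{\left(Y \right)} = 171$ ($M{\left(Y \right)} = 159 - \left(-1\right) 12 = 159 - -12 = 159 + 12 = 171$)
$\frac{21807}{M{\left(R \right)}} + \frac{464450}{-25571} = \frac{21807}{171} + \frac{464450}{-25571} = 21807 \cdot \frac{1}{171} + 464450 \left(- \frac{1}{25571}\right) = \frac{2423}{19} - \frac{66350}{3653} = \frac{7590569}{69407}$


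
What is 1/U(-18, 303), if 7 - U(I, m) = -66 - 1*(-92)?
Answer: -1/19 ≈ -0.052632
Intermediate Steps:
U(I, m) = -19 (U(I, m) = 7 - (-66 - 1*(-92)) = 7 - (-66 + 92) = 7 - 1*26 = 7 - 26 = -19)
1/U(-18, 303) = 1/(-19) = -1/19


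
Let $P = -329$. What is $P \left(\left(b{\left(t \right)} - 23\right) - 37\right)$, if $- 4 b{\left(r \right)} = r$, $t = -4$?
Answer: $19411$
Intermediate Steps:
$b{\left(r \right)} = - \frac{r}{4}$
$P \left(\left(b{\left(t \right)} - 23\right) - 37\right) = - 329 \left(\left(\left(- \frac{1}{4}\right) \left(-4\right) - 23\right) - 37\right) = - 329 \left(\left(1 - 23\right) - 37\right) = - 329 \left(-22 - 37\right) = \left(-329\right) \left(-59\right) = 19411$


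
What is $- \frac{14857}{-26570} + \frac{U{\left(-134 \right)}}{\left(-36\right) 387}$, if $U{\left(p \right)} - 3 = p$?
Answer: $\frac{105234197}{185086620} \approx 0.56857$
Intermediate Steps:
$U{\left(p \right)} = 3 + p$
$- \frac{14857}{-26570} + \frac{U{\left(-134 \right)}}{\left(-36\right) 387} = - \frac{14857}{-26570} + \frac{3 - 134}{\left(-36\right) 387} = \left(-14857\right) \left(- \frac{1}{26570}\right) - \frac{131}{-13932} = \frac{14857}{26570} - - \frac{131}{13932} = \frac{14857}{26570} + \frac{131}{13932} = \frac{105234197}{185086620}$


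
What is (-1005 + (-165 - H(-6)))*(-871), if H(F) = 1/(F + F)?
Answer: 12227969/12 ≈ 1.0190e+6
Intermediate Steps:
H(F) = 1/(2*F)
(-1005 + (-165 - H(-6)))*(-871) = (-1005 + (-165 - 1/(2*(-6))))*(-871) = (-1005 + (-165 - (-1)/(2*6)))*(-871) = (-1005 + (-165 - 1*(-1/12)))*(-871) = (-1005 + (-165 + 1/12))*(-871) = (-1005 - 1979/12)*(-871) = -14039/12*(-871) = 12227969/12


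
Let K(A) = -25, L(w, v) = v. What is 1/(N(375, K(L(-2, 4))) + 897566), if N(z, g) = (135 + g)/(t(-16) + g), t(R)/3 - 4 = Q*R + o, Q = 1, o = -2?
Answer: 67/60136812 ≈ 1.1141e-6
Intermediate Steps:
t(R) = 6 + 3*R (t(R) = 12 + 3*(1*R - 2) = 12 + 3*(R - 2) = 12 + 3*(-2 + R) = 12 + (-6 + 3*R) = 6 + 3*R)
N(z, g) = (135 + g)/(-42 + g) (N(z, g) = (135 + g)/((6 + 3*(-16)) + g) = (135 + g)/((6 - 48) + g) = (135 + g)/(-42 + g))
1/(N(375, K(L(-2, 4))) + 897566) = 1/((135 - 25)/(-42 - 25) + 897566) = 1/(110/(-67) + 897566) = 1/(-1/67*110 + 897566) = 1/(-110/67 + 897566) = 1/(60136812/67) = 67/60136812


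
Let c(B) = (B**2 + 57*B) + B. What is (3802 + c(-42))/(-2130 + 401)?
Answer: -3130/1729 ≈ -1.8103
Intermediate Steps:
c(B) = B**2 + 58*B
(3802 + c(-42))/(-2130 + 401) = (3802 - 42*(58 - 42))/(-2130 + 401) = (3802 - 42*16)/(-1729) = (3802 - 672)*(-1/1729) = 3130*(-1/1729) = -3130/1729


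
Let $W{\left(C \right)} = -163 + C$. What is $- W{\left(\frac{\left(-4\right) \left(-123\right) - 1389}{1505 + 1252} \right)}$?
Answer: $\frac{150096}{919} \approx 163.33$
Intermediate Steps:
$- W{\left(\frac{\left(-4\right) \left(-123\right) - 1389}{1505 + 1252} \right)} = - (-163 + \frac{\left(-4\right) \left(-123\right) - 1389}{1505 + 1252}) = - (-163 + \frac{492 - 1389}{2757}) = - (-163 - \frac{299}{919}) = \left(-1\right) \left(- \frac{150096}{919}\right) = \frac{150096}{919}$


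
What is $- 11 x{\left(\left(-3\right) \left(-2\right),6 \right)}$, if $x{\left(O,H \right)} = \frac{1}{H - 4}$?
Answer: $- \frac{11}{2} \approx -5.5$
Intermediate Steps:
$x{\left(O,H \right)} = \frac{1}{-4 + H}$
$- 11 x{\left(\left(-3\right) \left(-2\right),6 \right)} = - \frac{11}{-4 + 6} = - \frac{11}{2}$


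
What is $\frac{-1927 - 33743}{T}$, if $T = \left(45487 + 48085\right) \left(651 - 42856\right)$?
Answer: $\frac{3567}{394920626} \approx 9.0322 \cdot 10^{-6}$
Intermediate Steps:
$T = -3949206260$ ($T = 93572 \left(-42205\right) = -3949206260$)
$\frac{-1927 - 33743}{T} = \frac{-1927 - 33743}{-3949206260} = \left(-35670\right) \left(- \frac{1}{3949206260}\right) = \frac{3567}{394920626}$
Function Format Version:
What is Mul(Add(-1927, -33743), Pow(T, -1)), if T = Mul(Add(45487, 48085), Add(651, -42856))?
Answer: Rational(3567, 394920626) ≈ 9.0322e-6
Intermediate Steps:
T = -3949206260 (T = Mul(93572, -42205) = -3949206260)
Mul(Add(-1927, -33743), Pow(T, -1)) = Mul(Add(-1927, -33743), Pow(-3949206260, -1)) = Mul(-35670, Rational(-1, 3949206260)) = Rational(3567, 394920626)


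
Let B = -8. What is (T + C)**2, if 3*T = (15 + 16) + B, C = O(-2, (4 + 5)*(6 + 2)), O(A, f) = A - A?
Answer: 529/9 ≈ 58.778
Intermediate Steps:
O(A, f) = 0
C = 0
T = 23/3 (T = ((15 + 16) - 8)/3 = (31 - 8)/3 = (1/3)*23 = 23/3 ≈ 7.6667)
(T + C)**2 = (23/3 + 0)**2 = (23/3)**2 = 529/9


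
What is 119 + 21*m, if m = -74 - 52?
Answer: -2527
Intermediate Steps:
m = -126
119 + 21*m = 119 + 21*(-126) = 119 - 2646 = -2527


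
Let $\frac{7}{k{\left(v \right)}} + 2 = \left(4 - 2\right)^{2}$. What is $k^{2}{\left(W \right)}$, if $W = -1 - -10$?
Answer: $\frac{49}{4} \approx 12.25$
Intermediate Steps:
$W = 9$ ($W = -1 + 10 = 9$)
$k{\left(v \right)} = \frac{7}{2}$ ($k{\left(v \right)} = \frac{7}{-2 + \left(4 - 2\right)^{2}} = \frac{7}{-2 + 2^{2}} = \frac{7}{-2 + 4} = \frac{7}{2}$)
$k^{2}{\left(W \right)} = \left(\frac{7}{2}\right)^{2} = \frac{49}{4}$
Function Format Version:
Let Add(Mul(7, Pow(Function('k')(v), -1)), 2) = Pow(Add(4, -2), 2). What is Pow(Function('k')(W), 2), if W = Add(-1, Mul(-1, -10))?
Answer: Rational(49, 4) ≈ 12.250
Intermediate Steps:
W = 9 (W = Add(-1, 10) = 9)
Function('k')(v) = Rational(7, 2) (Function('k')(v) = Mul(7, Pow(Add(-2, Pow(Add(4, -2), 2)), -1)) = Mul(7, Pow(Add(-2, Pow(2, 2)), -1)) = Mul(7, Pow(Add(-2, 4), -1)) = Mul(7, Pow(2, -1)) = Mul(7, Rational(1, 2)) = Rational(7, 2))
Pow(Function('k')(W), 2) = Pow(Rational(7, 2), 2) = Rational(49, 4)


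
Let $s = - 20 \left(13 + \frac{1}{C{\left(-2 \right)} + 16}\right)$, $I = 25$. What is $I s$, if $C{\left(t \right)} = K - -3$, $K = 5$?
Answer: $- \frac{39125}{6} \approx -6520.8$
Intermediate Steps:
$C{\left(t \right)} = 8$ ($C{\left(t \right)} = 5 - -3 = 5 + 3 = 8$)
$s = - \frac{1565}{6}$ ($s = - 20 \left(13 + \frac{1}{8 + 16}\right) = - 20 \left(13 + \frac{1}{24}\right) = \left(-20\right) \frac{313}{24} = - \frac{1565}{6} \approx -260.83$)
$I s = 25 \left(- \frac{1565}{6}\right) = - \frac{39125}{6}$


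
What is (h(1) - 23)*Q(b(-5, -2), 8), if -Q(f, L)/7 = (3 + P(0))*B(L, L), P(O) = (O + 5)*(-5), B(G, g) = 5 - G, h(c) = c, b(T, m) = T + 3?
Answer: 10164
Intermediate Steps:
b(T, m) = 3 + T
P(O) = -25 - 5*O (P(O) = (5 + O)*(-5) = -25 - 5*O)
Q(f, L) = 770 - 154*L (Q(f, L) = -7*(3 + (-25 - 5*0))*(5 - L) = -7*(3 + (-25 + 0))*(5 - L) = -7*(3 - 25)*(5 - L) = -(-154)*(5 - L) = -7*(-110 + 22*L) = 770 - 154*L)
(h(1) - 23)*Q(b(-5, -2), 8) = (1 - 23)*(770 - 154*8) = -22*(770 - 1232) = -22*(-462) = 10164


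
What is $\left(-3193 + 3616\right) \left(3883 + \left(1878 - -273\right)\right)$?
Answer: $2552382$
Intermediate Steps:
$\left(-3193 + 3616\right) \left(3883 + \left(1878 - -273\right)\right) = 423 \left(3883 + \left(1878 + 273\right)\right) = 423 \left(3883 + 2151\right) = 423 \cdot 6034 = 2552382$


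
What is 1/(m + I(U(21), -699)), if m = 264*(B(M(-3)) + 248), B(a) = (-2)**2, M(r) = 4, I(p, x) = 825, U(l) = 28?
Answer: 1/67353 ≈ 1.4847e-5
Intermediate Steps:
B(a) = 4
m = 66528 (m = 264*(4 + 248) = 264*252 = 66528)
1/(m + I(U(21), -699)) = 1/(66528 + 825) = 1/67353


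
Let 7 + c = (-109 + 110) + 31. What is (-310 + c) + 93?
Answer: -192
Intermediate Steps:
c = 25 (c = -7 + ((-109 + 110) + 31) = -7 + (1 + 31) = -7 + 32 = 25)
(-310 + c) + 93 = (-310 + 25) + 93 = -285 + 93 = -192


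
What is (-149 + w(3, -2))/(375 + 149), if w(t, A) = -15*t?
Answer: -97/262 ≈ -0.37023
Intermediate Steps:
(-149 + w(3, -2))/(375 + 149) = (-149 - 15*3)/(375 + 149) = (-149 - 45)/524 = -194*1/524 = -97/262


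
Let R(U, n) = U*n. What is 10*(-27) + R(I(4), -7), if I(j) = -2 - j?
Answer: -228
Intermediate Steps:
10*(-27) + R(I(4), -7) = 10*(-27) + (-2 - 1*4)*(-7) = -270 + (-2 - 4)*(-7) = -270 - 6*(-7) = -270 + 42 = -228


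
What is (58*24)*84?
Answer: 116928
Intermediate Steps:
(58*24)*84 = 1392*84 = 116928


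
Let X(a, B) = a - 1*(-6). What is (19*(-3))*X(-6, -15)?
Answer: 0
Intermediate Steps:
X(a, B) = 6 + a (X(a, B) = a + 6 = 6 + a)
(19*(-3))*X(-6, -15) = (19*(-3))*(6 - 6) = -57*0 = 0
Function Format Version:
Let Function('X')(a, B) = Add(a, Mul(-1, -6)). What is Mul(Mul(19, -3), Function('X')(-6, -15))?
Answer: 0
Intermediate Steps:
Function('X')(a, B) = Add(6, a) (Function('X')(a, B) = Add(a, 6) = Add(6, a))
Mul(Mul(19, -3), Function('X')(-6, -15)) = Mul(Mul(19, -3), Add(6, -6)) = Mul(-57, 0) = 0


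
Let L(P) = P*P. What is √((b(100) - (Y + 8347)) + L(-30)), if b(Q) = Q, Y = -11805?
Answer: √4458 ≈ 66.768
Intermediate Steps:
L(P) = P²
√((b(100) - (Y + 8347)) + L(-30)) = √((100 - (-11805 + 8347)) + (-30)²) = √((100 - 1*(-3458)) + 900) = √((100 + 3458) + 900) = √(3558 + 900) = √4458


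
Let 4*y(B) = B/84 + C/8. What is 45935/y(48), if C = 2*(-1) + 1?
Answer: 2057888/5 ≈ 4.1158e+5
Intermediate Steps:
C = -1 (C = -2 + 1 = -1)
y(B) = -1/32 + B/336 (y(B) = (B/84 - 1/8)/4 = (-1/8 + B/84)/4 = -1/32 + B/336)
45935/y(48) = 45935/(-1/32 + (1/336)*48) = 45935/(-1/32 + 1/7) = 45935/(25/224) = 45935*(224/25) = 2057888/5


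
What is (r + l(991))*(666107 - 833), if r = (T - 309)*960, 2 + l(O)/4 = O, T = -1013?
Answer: -841680714936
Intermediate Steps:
l(O) = -8 + 4*O
r = -1269120 (r = (-1013 - 309)*960 = -1322*960 = -1269120)
(r + l(991))*(666107 - 833) = (-1269120 + (-8 + 4*991))*(666107 - 833) = (-1269120 + (-8 + 3964))*665274 = (-1269120 + 3956)*665274 = -1265164*665274 = -841680714936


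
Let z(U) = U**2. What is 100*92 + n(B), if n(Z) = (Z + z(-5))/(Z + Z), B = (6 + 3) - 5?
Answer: 73629/8 ≈ 9203.6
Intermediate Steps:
B = 4 (B = 9 - 5 = 4)
n(Z) = (25 + Z)/(2*Z) (n(Z) = (Z + (-5)**2)/(Z + Z) = (Z + 25)/((2*Z)) = (25 + Z)*(1/(2*Z)) = (25 + Z)/(2*Z))
100*92 + n(B) = 100*92 + (1/2)*(25 + 4)/4 = 9200 + (1/2)*(1/4)*29 = 9200 + 29/8 = 73629/8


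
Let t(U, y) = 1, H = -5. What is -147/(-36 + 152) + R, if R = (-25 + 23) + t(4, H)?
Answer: -263/116 ≈ -2.2672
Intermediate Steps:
R = -1 (R = (-25 + 23) + 1 = -2 + 1 = -1)
-147/(-36 + 152) + R = -147/(-36 + 152) - 1 = -147/116 - 1 = -263/116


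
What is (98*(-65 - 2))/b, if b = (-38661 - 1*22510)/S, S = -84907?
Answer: -8320886/913 ≈ -9113.8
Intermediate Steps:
b = 61171/84907 (b = (-38661 - 1*22510)/(-84907) = (-38661 - 22510)*(-1/84907) = -61171*(-1/84907) = 61171/84907 ≈ 0.72045)
(98*(-65 - 2))/b = (98*(-65 - 2))/(61171/84907) = (98*(-67))*(84907/61171) = -6566*84907/61171 = -8320886/913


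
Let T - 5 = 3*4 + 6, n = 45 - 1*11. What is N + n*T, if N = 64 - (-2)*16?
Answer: 878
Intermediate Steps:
n = 34 (n = 45 - 11 = 34)
N = 96 (N = 64 - 1*(-32) = 64 + 32 = 96)
T = 23 (T = 5 + (3*4 + 6) = 5 + (12 + 6) = 5 + 18 = 23)
N + n*T = 96 + 34*23 = 96 + 782 = 878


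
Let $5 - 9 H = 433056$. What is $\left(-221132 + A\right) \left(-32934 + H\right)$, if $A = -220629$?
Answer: $\frac{322245653777}{9} \approx 3.5805 \cdot 10^{10}$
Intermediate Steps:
$H = - \frac{433051}{9}$ ($H = \frac{5}{9} - \frac{144352}{3} = - \frac{433051}{9} \approx -48117.0$)
$\left(-221132 + A\right) \left(-32934 + H\right) = \left(-221132 - 220629\right) \left(-32934 - \frac{433051}{9}\right) = \left(-441761\right) \left(- \frac{729457}{9}\right) = \frac{322245653777}{9}$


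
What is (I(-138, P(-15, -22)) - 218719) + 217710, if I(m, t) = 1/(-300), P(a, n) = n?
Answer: -302701/300 ≈ -1009.0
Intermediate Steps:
I(m, t) = -1/300
(I(-138, P(-15, -22)) - 218719) + 217710 = (-1/300 - 218719) + 217710 = -65615701/300 + 217710 = -302701/300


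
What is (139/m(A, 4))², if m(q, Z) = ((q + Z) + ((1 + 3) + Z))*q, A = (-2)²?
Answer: 19321/4096 ≈ 4.7170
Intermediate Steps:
A = 4
m(q, Z) = q*(4 + q + 2*Z) (m(q, Z) = ((Z + q) + (4 + Z))*q = (4 + q + 2*Z)*q = q*(4 + q + 2*Z))
(139/m(A, 4))² = (139/((4*(4 + 4 + 2*4))))² = (139/((4*(4 + 4 + 8))))² = (139/((4*16)))² = (139/64)² = 19321/4096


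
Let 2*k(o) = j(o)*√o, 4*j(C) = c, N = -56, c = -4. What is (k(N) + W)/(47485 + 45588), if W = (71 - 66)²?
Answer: 25/93073 - I*√14/93073 ≈ 0.00026861 - 4.0201e-5*I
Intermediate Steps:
j(C) = -1 (j(C) = (¼)*(-4) = -1)
W = 25 (W = 5² = 25)
k(o) = -√o/2 (k(o) = (-√o)/2 = -√o/2)
(k(N) + W)/(47485 + 45588) = (-I*√14 + 25)/(47485 + 45588) = (-I*√14 + 25)/93073 = (-I*√14 + 25)*(1/93073) = (25 - I*√14)*(1/93073) = 25/93073 - I*√14/93073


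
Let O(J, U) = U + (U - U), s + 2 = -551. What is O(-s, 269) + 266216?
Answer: 266485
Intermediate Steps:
s = -553 (s = -2 - 551 = -553)
O(J, U) = U (O(J, U) = U + 0 = U)
O(-s, 269) + 266216 = 269 + 266216 = 266485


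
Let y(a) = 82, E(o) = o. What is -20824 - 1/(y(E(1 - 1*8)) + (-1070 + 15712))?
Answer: -306612577/14724 ≈ -20824.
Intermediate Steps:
-20824 - 1/(y(E(1 - 1*8)) + (-1070 + 15712)) = -20824 - 1/(82 + (-1070 + 15712)) = -20824 - 1/(82 + 14642) = -20824 - 1/14724 = -306612577/14724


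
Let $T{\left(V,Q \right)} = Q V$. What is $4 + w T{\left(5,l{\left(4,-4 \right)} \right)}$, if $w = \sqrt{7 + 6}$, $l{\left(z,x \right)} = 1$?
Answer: $4 + 5 \sqrt{13} \approx 22.028$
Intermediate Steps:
$w = \sqrt{13} \approx 3.6056$
$4 + w T{\left(5,l{\left(4,-4 \right)} \right)} = 4 + \sqrt{13} \cdot 1 \cdot 5 = 4 + \sqrt{13} \cdot 5 = 4 + 5 \sqrt{13}$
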